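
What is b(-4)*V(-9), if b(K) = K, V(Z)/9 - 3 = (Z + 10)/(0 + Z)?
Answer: -104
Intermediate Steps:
V(Z) = 27 + 9*(10 + Z)/Z (V(Z) = 27 + 9*((Z + 10)/(0 + Z)) = 27 + 9*((10 + Z)/Z) = 27 + 9*(10 + Z)/Z)
b(-4)*V(-9) = -4*(36 + 90/(-9)) = -4*(36 + 90*(-1/9)) = -4*(36 - 10) = -4*26 = -104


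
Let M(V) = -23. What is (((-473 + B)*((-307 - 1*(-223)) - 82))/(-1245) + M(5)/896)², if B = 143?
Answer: 1556065809/802816 ≈ 1938.3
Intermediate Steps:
(((-473 + B)*((-307 - 1*(-223)) - 82))/(-1245) + M(5)/896)² = (((-473 + 143)*((-307 - 1*(-223)) - 82))/(-1245) - 23/896)² = (-330*((-307 + 223) - 82)*(-1/1245) - 23*1/896)² = (-330*(-84 - 82)*(-1/1245) - 23/896)² = (-330*(-166)*(-1/1245) - 23/896)² = (54780*(-1/1245) - 23/896)² = (-44 - 23/896)² = (-39447/896)² = 1556065809/802816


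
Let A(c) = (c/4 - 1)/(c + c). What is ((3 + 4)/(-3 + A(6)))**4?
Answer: 796594176/25411681 ≈ 31.348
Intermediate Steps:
A(c) = (-1 + c/4)/(2*c) (A(c) = (c*(1/4) - 1)/((2*c)) = (c/4 - 1)*(1/(2*c)) = (-1 + c/4)*(1/(2*c)) = (-1 + c/4)/(2*c))
((3 + 4)/(-3 + A(6)))**4 = ((3 + 4)/(-3 + (1/8)*(-4 + 6)/6))**4 = (7/(-3 + (1/8)*(1/6)*2))**4 = (7/(-3 + 1/24))**4 = (7/(-71/24))**4 = (7*(-24/71))**4 = (-168/71)**4 = 796594176/25411681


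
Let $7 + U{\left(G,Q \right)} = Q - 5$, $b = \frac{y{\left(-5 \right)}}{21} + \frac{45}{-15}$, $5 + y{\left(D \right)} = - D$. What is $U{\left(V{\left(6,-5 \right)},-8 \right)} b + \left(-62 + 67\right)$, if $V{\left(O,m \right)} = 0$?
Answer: $65$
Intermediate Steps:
$y{\left(D \right)} = -5 - D$
$b = -3$ ($b = \frac{-5 - -5}{21} + \frac{45}{-15} = \left(-5 + 5\right) \frac{1}{21} + 45 \left(- \frac{1}{15}\right) = 0 \cdot \frac{1}{21} - 3 = 0 - 3 = -3$)
$U{\left(G,Q \right)} = -12 + Q$ ($U{\left(G,Q \right)} = -7 + \left(Q - 5\right) = -7 + \left(-5 + Q\right) = -12 + Q$)
$U{\left(V{\left(6,-5 \right)},-8 \right)} b + \left(-62 + 67\right) = \left(-12 - 8\right) \left(-3\right) + \left(-62 + 67\right) = \left(-20\right) \left(-3\right) + 5 = 60 + 5 = 65$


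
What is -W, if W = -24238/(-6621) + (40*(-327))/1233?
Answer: 2100638/302359 ≈ 6.9475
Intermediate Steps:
W = -2100638/302359 (W = -24238*(-1/6621) - 13080*1/1233 = 24238/6621 - 4360/411 = -2100638/302359 ≈ -6.9475)
-W = -1*(-2100638/302359) = 2100638/302359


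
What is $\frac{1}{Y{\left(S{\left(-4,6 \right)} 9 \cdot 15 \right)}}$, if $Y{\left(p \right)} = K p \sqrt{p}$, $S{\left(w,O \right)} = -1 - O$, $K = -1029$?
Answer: $- \frac{i \sqrt{105}}{306307575} \approx - 3.3453 \cdot 10^{-8} i$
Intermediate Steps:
$Y{\left(p \right)} = - 1029 p^{\frac{3}{2}}$ ($Y{\left(p \right)} = - 1029 p \sqrt{p} = - 1029 p^{\frac{3}{2}}$)
$\frac{1}{Y{\left(S{\left(-4,6 \right)} 9 \cdot 15 \right)}} = \frac{1}{\left(-1029\right) \left(\left(-1 - 6\right) 9 \cdot 15\right)^{\frac{3}{2}}} = \frac{1}{\left(-1029\right) \left(\left(-7\right) 9 \cdot 15\right)^{\frac{3}{2}}} = \frac{1}{\left(-1029\right) \left(\left(-63\right) 15\right)^{\frac{3}{2}}} = \frac{1}{\left(-1029\right) \left(-945\right)^{\frac{3}{2}}} = \frac{1}{\left(-1029\right) \left(- 2835 i \sqrt{105}\right)} = \frac{1}{2917215 i \sqrt{105}} = - \frac{i \sqrt{105}}{306307575}$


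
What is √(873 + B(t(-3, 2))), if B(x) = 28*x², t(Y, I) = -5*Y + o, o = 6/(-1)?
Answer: 3*√349 ≈ 56.045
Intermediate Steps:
o = -6 (o = 6*(-1) = -6)
t(Y, I) = -6 - 5*Y (t(Y, I) = -5*Y - 6 = -6 - 5*Y)
√(873 + B(t(-3, 2))) = √(873 + 28*(-6 - 5*(-3))²) = √(873 + 28*(-6 + 15)²) = √(873 + 28*9²) = √(873 + 28*81) = √(873 + 2268) = √3141 = 3*√349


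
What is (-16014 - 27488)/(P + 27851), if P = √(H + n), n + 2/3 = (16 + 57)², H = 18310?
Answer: -1817361303/1163481844 + 21751*√212745/1163481844 ≈ -1.5534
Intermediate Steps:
n = 15985/3 (n = -⅔ + (16 + 57)² = -⅔ + 73² = -⅔ + 5329 = 15985/3 ≈ 5328.3)
P = √212745/3 (P = √(18310 + 15985/3) = √(70915/3) = √212745/3 ≈ 153.75)
(-16014 - 27488)/(P + 27851) = (-16014 - 27488)/(√212745/3 + 27851) = -43502/(27851 + √212745/3)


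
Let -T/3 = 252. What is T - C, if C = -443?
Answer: -313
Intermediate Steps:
T = -756 (T = -3*252 = -756)
T - C = -756 - 1*(-443) = -756 + 443 = -313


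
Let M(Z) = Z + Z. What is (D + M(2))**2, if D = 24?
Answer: 784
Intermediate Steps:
M(Z) = 2*Z
(D + M(2))**2 = (24 + 2*2)**2 = (24 + 4)**2 = 28**2 = 784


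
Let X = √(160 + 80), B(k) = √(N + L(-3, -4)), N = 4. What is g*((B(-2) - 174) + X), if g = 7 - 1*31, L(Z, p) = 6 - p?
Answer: 4176 - 96*√15 - 24*√14 ≈ 3714.4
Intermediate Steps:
g = -24 (g = 7 - 31 = -24)
B(k) = √14 (B(k) = √(4 + (6 - 1*(-4))) = √(4 + (6 + 4)) = √(4 + 10) = √14)
X = 4*√15 (X = √240 = 4*√15 ≈ 15.492)
g*((B(-2) - 174) + X) = -24*((√14 - 174) + 4*√15) = -24*((-174 + √14) + 4*√15) = -24*(-174 + √14 + 4*√15) = 4176 - 96*√15 - 24*√14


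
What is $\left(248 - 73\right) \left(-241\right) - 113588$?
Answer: $-155763$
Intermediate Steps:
$\left(248 - 73\right) \left(-241\right) - 113588 = 175 \left(-241\right) - 113588 = -42175 - 113588 = -155763$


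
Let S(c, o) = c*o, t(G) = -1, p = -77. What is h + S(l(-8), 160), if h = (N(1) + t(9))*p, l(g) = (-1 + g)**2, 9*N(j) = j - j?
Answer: 13037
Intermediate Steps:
N(j) = 0 (N(j) = (j - j)/9 = (1/9)*0 = 0)
h = 77 (h = (0 - 1)*(-77) = -1*(-77) = 77)
h + S(l(-8), 160) = 77 + (-1 - 8)**2*160 = 77 + (-9)**2*160 = 77 + 81*160 = 77 + 12960 = 13037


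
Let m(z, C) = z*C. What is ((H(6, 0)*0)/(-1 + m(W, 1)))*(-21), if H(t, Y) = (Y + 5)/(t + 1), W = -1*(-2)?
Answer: 0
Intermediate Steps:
W = 2
m(z, C) = C*z
H(t, Y) = (5 + Y)/(1 + t)
((H(6, 0)*0)/(-1 + m(W, 1)))*(-21) = ((((5 + 0)/(1 + 6))*0)/(-1 + 1*2))*(-21) = (((5/7)*0)/(-1 + 2))*(-21) = ((((⅐)*5)*0)/1)*(-21) = (((5/7)*0)*1)*(-21) = (0*1)*(-21) = 0*(-21) = 0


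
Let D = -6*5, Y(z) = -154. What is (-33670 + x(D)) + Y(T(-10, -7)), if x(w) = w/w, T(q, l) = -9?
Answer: -33823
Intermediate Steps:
D = -30
x(w) = 1
(-33670 + x(D)) + Y(T(-10, -7)) = (-33670 + 1) - 154 = -33669 - 154 = -33823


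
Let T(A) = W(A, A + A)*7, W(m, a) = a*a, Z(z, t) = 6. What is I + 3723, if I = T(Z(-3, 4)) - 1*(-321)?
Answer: 5052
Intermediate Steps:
W(m, a) = a²
T(A) = 28*A² (T(A) = (A + A)²*7 = (2*A)²*7 = (4*A²)*7 = 28*A²)
I = 1329 (I = 28*6² - 1*(-321) = 28*36 + 321 = 1008 + 321 = 1329)
I + 3723 = 1329 + 3723 = 5052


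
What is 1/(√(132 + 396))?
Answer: √33/132 ≈ 0.043519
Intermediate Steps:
1/(√(132 + 396)) = 1/(√528) = 1/(4*√33) = √33/132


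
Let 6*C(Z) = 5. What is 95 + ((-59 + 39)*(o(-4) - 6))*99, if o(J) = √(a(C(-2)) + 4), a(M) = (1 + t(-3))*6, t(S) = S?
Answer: 11975 - 3960*I*√2 ≈ 11975.0 - 5600.3*I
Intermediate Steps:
C(Z) = ⅚ (C(Z) = (⅙)*5 = ⅚)
a(M) = -12 (a(M) = (1 - 3)*6 = -2*6 = -12)
o(J) = 2*I*√2 (o(J) = √(-12 + 4) = √(-8) = 2*I*√2)
95 + ((-59 + 39)*(o(-4) - 6))*99 = 95 + ((-59 + 39)*(2*I*√2 - 6))*99 = 95 - 20*(-6 + 2*I*√2)*99 = 95 + (120 - 40*I*√2)*99 = 95 + (11880 - 3960*I*√2) = 11975 - 3960*I*√2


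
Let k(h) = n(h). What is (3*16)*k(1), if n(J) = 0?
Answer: 0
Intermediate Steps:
k(h) = 0
(3*16)*k(1) = (3*16)*0 = 48*0 = 0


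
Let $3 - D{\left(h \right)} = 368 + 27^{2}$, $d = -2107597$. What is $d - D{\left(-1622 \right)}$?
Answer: $-2106503$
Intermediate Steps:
$D{\left(h \right)} = -1094$ ($D{\left(h \right)} = 3 - \left(368 + 27^{2}\right) = 3 - \left(368 + 729\right) = 3 - 1097 = -1094$)
$d - D{\left(-1622 \right)} = -2107597 - -1094 = -2107597 + 1094 = -2106503$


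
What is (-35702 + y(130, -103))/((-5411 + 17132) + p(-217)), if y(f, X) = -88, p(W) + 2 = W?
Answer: -5965/1917 ≈ -3.1116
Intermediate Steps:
p(W) = -2 + W
(-35702 + y(130, -103))/((-5411 + 17132) + p(-217)) = (-35702 - 88)/((-5411 + 17132) + (-2 - 217)) = -35790/(11721 - 219) = -35790/11502 = -35790*1/11502 = -5965/1917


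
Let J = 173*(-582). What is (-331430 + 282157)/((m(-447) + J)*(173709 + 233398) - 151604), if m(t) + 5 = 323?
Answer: 7039/5837238140 ≈ 1.2059e-6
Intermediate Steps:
m(t) = 318 (m(t) = -5 + 323 = 318)
J = -100686
(-331430 + 282157)/((m(-447) + J)*(173709 + 233398) - 151604) = (-331430 + 282157)/((318 - 100686)*(173709 + 233398) - 151604) = -49273/(-100368*407107 - 151604) = -49273/(-40860515376 - 151604) = -49273/(-40860666980) = -49273*(-1/40860666980) = 7039/5837238140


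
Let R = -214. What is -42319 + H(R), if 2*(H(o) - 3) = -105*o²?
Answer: -2446606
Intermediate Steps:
H(o) = 3 - 105*o²/2 (H(o) = 3 + (-105*o²)/2 = 3 - 105*o²/2)
-42319 + H(R) = -42319 + (3 - 105/2*(-214)²) = -42319 + (3 - 105/2*45796) = -42319 + (3 - 2404290) = -42319 - 2404287 = -2446606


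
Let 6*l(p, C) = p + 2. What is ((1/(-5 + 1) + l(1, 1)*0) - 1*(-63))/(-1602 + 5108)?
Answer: 251/14024 ≈ 0.017898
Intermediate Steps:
l(p, C) = 1/3 + p/6 (l(p, C) = (p + 2)/6 = (2 + p)/6 = 1/3 + p/6)
((1/(-5 + 1) + l(1, 1)*0) - 1*(-63))/(-1602 + 5108) = ((1/(-5 + 1) + (1/3 + (1/6)*1)*0) - 1*(-63))/(-1602 + 5108) = ((1/(-4) + (1/3 + 1/6)*0) + 63)/3506 = ((-1/4 + (1/2)*0) + 63)/3506 = ((-1/4 + 0) + 63)/3506 = (-1/4 + 63)/3506 = (1/3506)*(251/4) = 251/14024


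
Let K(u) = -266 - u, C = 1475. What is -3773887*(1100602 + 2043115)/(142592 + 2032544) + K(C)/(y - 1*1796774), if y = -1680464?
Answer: -20627032698206475113/3781732777184 ≈ -5.4544e+6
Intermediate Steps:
-3773887*(1100602 + 2043115)/(142592 + 2032544) + K(C)/(y - 1*1796774) = -3773887*(1100602 + 2043115)/(142592 + 2032544) + (-266 - 1*1475)/(-1680464 - 1*1796774) = -3773887/(2175136/3143717) + (-266 - 1475)/(-1680464 - 1796774) = -3773887/(2175136*(1/3143717)) - 1741/(-3477238) = -3773887/2175136/3143717 - 1741*(-1/3477238) = -3773887*3143717/2175136 + 1741/3477238 = -11864032717979/2175136 + 1741/3477238 = -20627032698206475113/3781732777184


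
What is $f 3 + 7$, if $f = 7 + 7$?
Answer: $49$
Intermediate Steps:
$f = 14$
$f 3 + 7 = 14 \cdot 3 + 7 = 42 + 7 = 49$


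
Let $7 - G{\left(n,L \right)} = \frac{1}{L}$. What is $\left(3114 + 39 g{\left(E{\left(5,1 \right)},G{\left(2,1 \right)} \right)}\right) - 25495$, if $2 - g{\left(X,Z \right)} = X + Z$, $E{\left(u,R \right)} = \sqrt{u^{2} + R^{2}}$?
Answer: $-22537 - 39 \sqrt{26} \approx -22736.0$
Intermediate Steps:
$G{\left(n,L \right)} = 7 - \frac{1}{L}$
$E{\left(u,R \right)} = \sqrt{R^{2} + u^{2}}$
$g{\left(X,Z \right)} = 2 - X - Z$ ($g{\left(X,Z \right)} = 2 - \left(X + Z\right) = 2 - X - Z$)
$\left(3114 + 39 g{\left(E{\left(5,1 \right)},G{\left(2,1 \right)} \right)}\right) - 25495 = \left(3114 + 39 \left(2 - \sqrt{1^{2} + 5^{2}} - \left(7 - 1^{-1}\right)\right)\right) - 25495 = \left(3114 + 39 \left(2 - \sqrt{1 + 25} - \left(7 - 1\right)\right)\right) - 25495 = \left(3114 + 39 \left(2 - \sqrt{26} - \left(7 - 1\right)\right)\right) - 25495 = \left(3114 + 39 \left(2 - \sqrt{26} - 6\right)\right) - 25495 = \left(3114 + 39 \left(-4 - \sqrt{26}\right)\right) - 25495 = \left(3114 - \left(156 + 39 \sqrt{26}\right)\right) - 25495 = \left(2958 - 39 \sqrt{26}\right) - 25495 = -22537 - 39 \sqrt{26}$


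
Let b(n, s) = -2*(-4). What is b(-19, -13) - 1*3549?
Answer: -3541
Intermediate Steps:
b(n, s) = 8
b(-19, -13) - 1*3549 = 8 - 1*3549 = 8 - 3549 = -3541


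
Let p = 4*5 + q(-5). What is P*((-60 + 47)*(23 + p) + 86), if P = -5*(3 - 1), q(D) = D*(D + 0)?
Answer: 7980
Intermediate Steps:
q(D) = D² (q(D) = D*D = D²)
p = 45 (p = 4*5 + (-5)² = 20 + 25 = 45)
P = -10 (P = -5*2 = -10)
P*((-60 + 47)*(23 + p) + 86) = -10*((-60 + 47)*(23 + 45) + 86) = -10*(-13*68 + 86) = -10*(-884 + 86) = -10*(-798) = 7980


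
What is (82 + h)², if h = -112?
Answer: 900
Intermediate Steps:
(82 + h)² = (82 - 112)² = (-30)² = 900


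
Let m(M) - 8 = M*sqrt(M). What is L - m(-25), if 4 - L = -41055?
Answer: 41051 + 125*I ≈ 41051.0 + 125.0*I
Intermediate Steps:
L = 41059 (L = 4 - 1*(-41055) = 4 + 41055 = 41059)
m(M) = 8 + M**(3/2) (m(M) = 8 + M*sqrt(M) = 8 + M**(3/2))
L - m(-25) = 41059 - (8 + (-25)**(3/2)) = 41059 - (8 - 125*I) = 41059 + (-8 + 125*I) = 41051 + 125*I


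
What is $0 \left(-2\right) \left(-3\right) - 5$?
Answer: $-5$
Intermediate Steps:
$0 \left(-2\right) \left(-3\right) - 5 = 0 \left(-3\right) - 5 = 0 - 5 = -5$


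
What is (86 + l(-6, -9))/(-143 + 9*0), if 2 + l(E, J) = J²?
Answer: -15/13 ≈ -1.1538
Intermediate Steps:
l(E, J) = -2 + J²
(86 + l(-6, -9))/(-143 + 9*0) = (86 + (-2 + (-9)²))/(-143 + 9*0) = (86 + (-2 + 81))/(-143 + 0) = (86 + 79)/(-143) = 165*(-1/143) = -15/13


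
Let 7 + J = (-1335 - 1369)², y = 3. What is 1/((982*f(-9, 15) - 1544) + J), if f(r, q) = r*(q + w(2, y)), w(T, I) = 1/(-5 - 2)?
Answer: 7/50251303 ≈ 1.3930e-7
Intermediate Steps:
w(T, I) = -⅐ (w(T, I) = 1/(-7) = -⅐)
f(r, q) = r*(-⅐ + q) (f(r, q) = r*(q - ⅐) = r*(-⅐ + q))
J = 7311609 (J = -7 + (-1335 - 1369)² = -7 + (-2704)² = -7 + 7311616 = 7311609)
1/((982*f(-9, 15) - 1544) + J) = 1/((982*(-9*(-⅐ + 15)) - 1544) + 7311609) = 1/((982*(-9*104/7) - 1544) + 7311609) = 1/((982*(-936/7) - 1544) + 7311609) = 1/((-919152/7 - 1544) + 7311609) = 1/(-929960/7 + 7311609) = 1/(50251303/7) = 7/50251303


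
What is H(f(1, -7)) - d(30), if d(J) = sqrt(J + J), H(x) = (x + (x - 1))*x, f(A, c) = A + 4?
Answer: 45 - 2*sqrt(15) ≈ 37.254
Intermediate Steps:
f(A, c) = 4 + A
H(x) = x*(-1 + 2*x) (H(x) = (x + (-1 + x))*x = (-1 + 2*x)*x = x*(-1 + 2*x))
d(J) = sqrt(2)*sqrt(J) (d(J) = sqrt(2*J) = sqrt(2)*sqrt(J))
H(f(1, -7)) - d(30) = (4 + 1)*(-1 + 2*(4 + 1)) - sqrt(2)*sqrt(30) = 5*(-1 + 2*5) - 2*sqrt(15) = 5*(-1 + 10) - 2*sqrt(15) = 5*9 - 2*sqrt(15) = 45 - 2*sqrt(15)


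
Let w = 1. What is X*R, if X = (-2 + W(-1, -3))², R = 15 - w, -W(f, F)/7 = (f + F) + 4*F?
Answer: 169400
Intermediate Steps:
W(f, F) = -35*F - 7*f (W(f, F) = -7*((f + F) + 4*F) = -7*((F + f) + 4*F) = -7*(f + 5*F) = -35*F - 7*f)
R = 14 (R = 15 - 1*1 = 15 - 1 = 14)
X = 12100 (X = (-2 + (-35*(-3) - 7*(-1)))² = (-2 + (105 + 7))² = (-2 + 112)² = 110² = 12100)
X*R = 12100*14 = 169400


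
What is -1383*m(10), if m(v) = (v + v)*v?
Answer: -276600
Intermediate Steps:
m(v) = 2*v**2 (m(v) = (2*v)*v = 2*v**2)
-1383*m(10) = -2766*10**2 = -2766*100 = -1383*200 = -276600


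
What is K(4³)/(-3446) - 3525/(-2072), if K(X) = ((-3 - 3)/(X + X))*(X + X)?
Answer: 6079791/3570056 ≈ 1.7030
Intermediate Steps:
K(X) = -6 (K(X) = (-6*1/(2*X))*(2*X) = (-3/X)*(2*X) = -6)
K(4³)/(-3446) - 3525/(-2072) = -6/(-3446) - 3525/(-2072) = -6*(-1/3446) - 3525*(-1/2072) = 3/1723 + 3525/2072 = 6079791/3570056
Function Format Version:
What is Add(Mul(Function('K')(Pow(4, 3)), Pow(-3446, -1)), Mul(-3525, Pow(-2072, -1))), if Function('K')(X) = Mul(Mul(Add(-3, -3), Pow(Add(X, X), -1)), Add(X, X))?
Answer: Rational(6079791, 3570056) ≈ 1.7030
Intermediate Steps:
Function('K')(X) = -6 (Function('K')(X) = Mul(Mul(-6, Pow(Mul(2, X), -1)), Mul(2, X)) = Mul(Mul(-6, Mul(Rational(1, 2), Pow(X, -1))), Mul(2, X)) = Mul(Mul(-3, Pow(X, -1)), Mul(2, X)) = -6)
Add(Mul(Function('K')(Pow(4, 3)), Pow(-3446, -1)), Mul(-3525, Pow(-2072, -1))) = Add(Mul(-6, Pow(-3446, -1)), Mul(-3525, Pow(-2072, -1))) = Add(Mul(-6, Rational(-1, 3446)), Mul(-3525, Rational(-1, 2072))) = Add(Rational(3, 1723), Rational(3525, 2072)) = Rational(6079791, 3570056)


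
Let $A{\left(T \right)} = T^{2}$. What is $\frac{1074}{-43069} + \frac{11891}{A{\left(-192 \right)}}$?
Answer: $\frac{472541543}{1587695616} \approx 0.29763$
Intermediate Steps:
$\frac{1074}{-43069} + \frac{11891}{A{\left(-192 \right)}} = \frac{1074}{-43069} + \frac{11891}{\left(-192\right)^{2}} = 1074 \left(- \frac{1}{43069}\right) + \frac{11891}{36864} = - \frac{1074}{43069} + 11891 \cdot \frac{1}{36864} = - \frac{1074}{43069} + \frac{11891}{36864} = \frac{472541543}{1587695616}$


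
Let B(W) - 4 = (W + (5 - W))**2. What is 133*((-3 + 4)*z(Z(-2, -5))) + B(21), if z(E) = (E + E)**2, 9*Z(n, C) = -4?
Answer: 10861/81 ≈ 134.09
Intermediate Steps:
Z(n, C) = -4/9 (Z(n, C) = (1/9)*(-4) = -4/9)
z(E) = 4*E**2 (z(E) = (2*E)**2 = 4*E**2)
B(W) = 29 (B(W) = 4 + (W + (5 - W))**2 = 4 + 5**2 = 4 + 25 = 29)
133*((-3 + 4)*z(Z(-2, -5))) + B(21) = 133*((-3 + 4)*(4*(-4/9)**2)) + 29 = 133*(1*(4*(16/81))) + 29 = 133*(1*(64/81)) + 29 = 133*(64/81) + 29 = 8512/81 + 29 = 10861/81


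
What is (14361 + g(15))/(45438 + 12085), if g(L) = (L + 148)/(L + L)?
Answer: 430993/1725690 ≈ 0.24975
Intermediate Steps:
g(L) = (148 + L)/(2*L) (g(L) = (148 + L)/((2*L)) = (148 + L)*(1/(2*L)) = (148 + L)/(2*L))
(14361 + g(15))/(45438 + 12085) = (14361 + (½)*(148 + 15)/15)/(45438 + 12085) = (14361 + (½)*(1/15)*163)/57523 = (14361 + 163/30)*(1/57523) = (430993/30)*(1/57523) = 430993/1725690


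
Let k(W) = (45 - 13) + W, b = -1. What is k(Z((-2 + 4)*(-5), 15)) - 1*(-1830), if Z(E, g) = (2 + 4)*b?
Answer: 1856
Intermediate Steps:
Z(E, g) = -6 (Z(E, g) = (2 + 4)*(-1) = 6*(-1) = -6)
k(W) = 32 + W
k(Z((-2 + 4)*(-5), 15)) - 1*(-1830) = (32 - 6) - 1*(-1830) = 26 + 1830 = 1856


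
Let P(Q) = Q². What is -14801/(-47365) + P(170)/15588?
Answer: 399891622/184581405 ≈ 2.1665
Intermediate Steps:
-14801/(-47365) + P(170)/15588 = -14801/(-47365) + 170²/15588 = -14801*(-1/47365) + 28900*(1/15588) = 14801/47365 + 7225/3897 = 399891622/184581405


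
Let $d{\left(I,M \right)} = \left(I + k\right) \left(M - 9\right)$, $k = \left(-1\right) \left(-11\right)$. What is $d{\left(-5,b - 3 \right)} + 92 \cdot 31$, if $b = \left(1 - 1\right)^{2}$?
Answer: $2780$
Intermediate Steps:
$k = 11$
$b = 0$ ($b = 0^{2} = 0$)
$d{\left(I,M \right)} = \left(-9 + M\right) \left(11 + I\right)$ ($d{\left(I,M \right)} = \left(I + 11\right) \left(M - 9\right) = \left(11 + I\right) \left(-9 + M\right) = \left(-9 + M\right) \left(11 + I\right)$)
$d{\left(-5,b - 3 \right)} + 92 \cdot 31 = \left(-99 - -45 + 11 \left(0 - 3\right) - 5 \left(0 - 3\right)\right) + 92 \cdot 31 = \left(-99 + 45 + 11 \left(0 - 3\right) - 5 \left(0 - 3\right)\right) + 2852 = \left(-99 + 45 + 11 \left(-3\right) - -15\right) + 2852 = \left(-99 + 45 - 33 + 15\right) + 2852 = -72 + 2852 = 2780$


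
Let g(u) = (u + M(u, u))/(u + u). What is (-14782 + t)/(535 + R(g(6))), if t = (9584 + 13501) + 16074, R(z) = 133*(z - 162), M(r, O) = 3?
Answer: -97508/83645 ≈ -1.1657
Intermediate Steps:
g(u) = (3 + u)/(2*u) (g(u) = (u + 3)/(u + u) = (3 + u)/((2*u)) = (3 + u)*(1/(2*u)) = (3 + u)/(2*u))
R(z) = -21546 + 133*z (R(z) = 133*(-162 + z) = -21546 + 133*z)
t = 39159 (t = 23085 + 16074 = 39159)
(-14782 + t)/(535 + R(g(6))) = (-14782 + 39159)/(535 + (-21546 + 133*((½)*(3 + 6)/6))) = 24377/(535 + (-21546 + 133*((½)*(⅙)*9))) = 24377/(535 + (-21546 + 133*(¾))) = 24377/(535 + (-21546 + 399/4)) = 24377/(535 - 85785/4) = 24377/(-83645/4) = 24377*(-4/83645) = -97508/83645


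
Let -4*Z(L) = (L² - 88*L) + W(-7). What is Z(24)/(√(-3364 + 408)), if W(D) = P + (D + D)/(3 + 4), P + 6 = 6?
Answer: -769*I*√739/2956 ≈ -7.072*I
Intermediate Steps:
P = 0 (P = -6 + 6 = 0)
W(D) = 2*D/7 (W(D) = 0 + (D + D)/(3 + 4) = 0 + (2*D)/7 = 0 + (2*D)*(⅐) = 0 + 2*D/7 = 2*D/7)
Z(L) = ½ + 22*L - L²/4 (Z(L) = -((L² - 88*L) + (2/7)*(-7))/4 = -((L² - 88*L) - 2)/4 = -(-2 + L² - 88*L)/4 = ½ + 22*L - L²/4)
Z(24)/(√(-3364 + 408)) = (½ + 22*24 - ¼*24²)/(√(-3364 + 408)) = (½ + 528 - ¼*576)/(√(-2956)) = (½ + 528 - 144)/((2*I*√739)) = 769*(-I*√739/1478)/2 = -769*I*√739/2956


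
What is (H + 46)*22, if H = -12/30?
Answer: 5016/5 ≈ 1003.2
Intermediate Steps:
H = -⅖ (H = -12*1/30 = -⅖ ≈ -0.40000)
(H + 46)*22 = (-⅖ + 46)*22 = (228/5)*22 = 5016/5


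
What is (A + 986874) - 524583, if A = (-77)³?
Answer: 5758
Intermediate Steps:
A = -456533
(A + 986874) - 524583 = (-456533 + 986874) - 524583 = 530341 - 524583 = 5758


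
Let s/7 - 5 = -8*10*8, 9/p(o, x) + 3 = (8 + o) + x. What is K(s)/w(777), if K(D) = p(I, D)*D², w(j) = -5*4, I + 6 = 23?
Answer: 35564445/17692 ≈ 2010.2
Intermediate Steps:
I = 17 (I = -6 + 23 = 17)
w(j) = -20
p(o, x) = 9/(5 + o + x) (p(o, x) = 9/(-3 + ((8 + o) + x)) = 9/(-3 + (8 + o + x)) = 9/(5 + o + x))
s = -4445 (s = 35 + 7*(-8*10*8) = 35 + 7*(-80*8) = 35 + 7*(-640) = 35 - 4480 = -4445)
K(D) = 9*D²/(22 + D) (K(D) = (9/(5 + 17 + D))*D² = (9/(22 + D))*D² = 9*D²/(22 + D))
K(s)/w(777) = (9*(-4445)²/(22 - 4445))/(-20) = (9*19758025/(-4423))*(-1/20) = (9*19758025*(-1/4423))*(-1/20) = -177822225/4423*(-1/20) = 35564445/17692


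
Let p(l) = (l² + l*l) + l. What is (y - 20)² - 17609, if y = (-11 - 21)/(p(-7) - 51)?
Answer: -429409/25 ≈ -17176.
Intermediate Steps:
p(l) = l + 2*l² (p(l) = (l² + l²) + l = 2*l² + l = l + 2*l²)
y = -⅘ (y = (-11 - 21)/(-7*(1 + 2*(-7)) - 51) = -32/(-7*(1 - 14) - 51) = -32/(-7*(-13) - 51) = -32/(91 - 51) = -32/40 = -32*1/40 = -⅘ ≈ -0.80000)
(y - 20)² - 17609 = (-⅘ - 20)² - 17609 = (-104/5)² - 17609 = 10816/25 - 17609 = -429409/25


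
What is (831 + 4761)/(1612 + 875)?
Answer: 1864/829 ≈ 2.2485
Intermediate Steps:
(831 + 4761)/(1612 + 875) = 5592/2487 = 5592*(1/2487) = 1864/829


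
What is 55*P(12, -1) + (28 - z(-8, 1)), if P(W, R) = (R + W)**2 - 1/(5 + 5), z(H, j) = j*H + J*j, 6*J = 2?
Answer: 40111/6 ≈ 6685.2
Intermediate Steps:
J = 1/3 (J = (1/6)*2 = 1/3 ≈ 0.33333)
z(H, j) = j/3 + H*j (z(H, j) = j*H + j/3 = H*j + j/3 = j/3 + H*j)
P(W, R) = -1/10 + (R + W)**2 (P(W, R) = (R + W)**2 - 1/10 = -1/10 + (R + W)**2)
55*P(12, -1) + (28 - z(-8, 1)) = 55*(-1/10 + (-1 + 12)**2) + (28 - (1/3 - 8)) = 55*(-1/10 + 11**2) + (28 - (-23)/3) = 55*(-1/10 + 121) + (28 - 1*(-23/3)) = 55*(1209/10) + (28 + 23/3) = 13299/2 + 107/3 = 40111/6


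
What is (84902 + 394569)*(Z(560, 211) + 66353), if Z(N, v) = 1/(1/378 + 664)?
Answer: 7985176635878197/250993 ≈ 3.1814e+10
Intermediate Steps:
Z(N, v) = 378/250993 (Z(N, v) = 1/(1/378 + 664) = 1/(250993/378) = 378/250993)
(84902 + 394569)*(Z(560, 211) + 66353) = (84902 + 394569)*(378/250993 + 66353) = 479471*(16654138907/250993) = 7985176635878197/250993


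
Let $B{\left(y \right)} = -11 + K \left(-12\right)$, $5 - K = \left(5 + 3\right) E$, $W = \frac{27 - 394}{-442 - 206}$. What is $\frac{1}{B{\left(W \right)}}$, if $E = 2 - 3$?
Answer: $- \frac{1}{167} \approx -0.005988$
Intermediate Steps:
$E = -1$ ($E = 2 - 3 = -1$)
$W = \frac{367}{648}$ ($W = - \frac{367}{-648} = \left(-367\right) \left(- \frac{1}{648}\right) = \frac{367}{648} \approx 0.56636$)
$K = 13$ ($K = 5 - \left(5 + 3\right) \left(-1\right) = 5 - 8 \left(-1\right) = 5 - -8 = 5 + 8 = 13$)
$B{\left(y \right)} = -167$ ($B{\left(y \right)} = -11 + 13 \left(-12\right) = -11 - 156 = -167$)
$\frac{1}{B{\left(W \right)}} = \frac{1}{-167} = - \frac{1}{167}$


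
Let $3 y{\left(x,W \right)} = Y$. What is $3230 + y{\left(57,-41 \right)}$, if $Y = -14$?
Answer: $\frac{9676}{3} \approx 3225.3$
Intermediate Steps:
$y{\left(x,W \right)} = - \frac{14}{3}$ ($y{\left(x,W \right)} = \frac{1}{3} \left(-14\right) = - \frac{14}{3}$)
$3230 + y{\left(57,-41 \right)} = 3230 - \frac{14}{3} = \frac{9676}{3}$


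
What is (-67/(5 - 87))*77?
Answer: 5159/82 ≈ 62.915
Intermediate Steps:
(-67/(5 - 87))*77 = (-67/(-82))*77 = -1/82*(-67)*77 = (67/82)*77 = 5159/82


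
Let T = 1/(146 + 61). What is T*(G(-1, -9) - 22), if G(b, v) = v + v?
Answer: -40/207 ≈ -0.19324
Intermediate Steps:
G(b, v) = 2*v
T = 1/207 ≈ 0.0048309
T*(G(-1, -9) - 22) = (2*(-9) - 22)/207 = (-18 - 22)/207 = (1/207)*(-40) = -40/207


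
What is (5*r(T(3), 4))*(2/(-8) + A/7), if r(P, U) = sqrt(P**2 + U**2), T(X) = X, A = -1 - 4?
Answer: -675/28 ≈ -24.107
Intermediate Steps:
A = -5
(5*r(T(3), 4))*(2/(-8) + A/7) = (5*sqrt(3**2 + 4**2))*(2/(-8) - 5/7) = (5*sqrt(9 + 16))*(2*(-1/8) - 5*1/7) = (5*sqrt(25))*(-1/4 - 5/7) = (5*5)*(-27/28) = 25*(-27/28) = -675/28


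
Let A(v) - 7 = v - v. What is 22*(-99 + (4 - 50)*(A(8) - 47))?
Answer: 38302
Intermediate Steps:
A(v) = 7 (A(v) = 7 + (v - v) = 7 + 0 = 7)
22*(-99 + (4 - 50)*(A(8) - 47)) = 22*(-99 + (4 - 50)*(7 - 47)) = 22*(-99 - 46*(-40)) = 22*(-99 + 1840) = 22*1741 = 38302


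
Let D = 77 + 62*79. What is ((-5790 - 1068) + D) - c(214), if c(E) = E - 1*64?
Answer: -2033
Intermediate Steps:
c(E) = -64 + E (c(E) = E - 64 = -64 + E)
D = 4975 (D = 77 + 4898 = 4975)
((-5790 - 1068) + D) - c(214) = ((-5790 - 1068) + 4975) - (-64 + 214) = (-6858 + 4975) - 1*150 = -1883 - 150 = -2033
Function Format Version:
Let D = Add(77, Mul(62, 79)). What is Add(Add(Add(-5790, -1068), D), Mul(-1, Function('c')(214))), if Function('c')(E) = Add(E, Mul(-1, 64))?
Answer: -2033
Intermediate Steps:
Function('c')(E) = Add(-64, E) (Function('c')(E) = Add(E, -64) = Add(-64, E))
D = 4975 (D = Add(77, 4898) = 4975)
Add(Add(Add(-5790, -1068), D), Mul(-1, Function('c')(214))) = Add(Add(Add(-5790, -1068), 4975), Mul(-1, Add(-64, 214))) = Add(Add(-6858, 4975), Mul(-1, 150)) = Add(-1883, -150) = -2033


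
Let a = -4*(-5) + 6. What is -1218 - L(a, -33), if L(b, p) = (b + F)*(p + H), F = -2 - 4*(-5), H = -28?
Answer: 1466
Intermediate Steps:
F = 18 (F = -2 + 20 = 18)
a = 26 (a = 20 + 6 = 26)
L(b, p) = (-28 + p)*(18 + b) (L(b, p) = (b + 18)*(p - 28) = (18 + b)*(-28 + p) = (-28 + p)*(18 + b))
-1218 - L(a, -33) = -1218 - (-504 - 28*26 + 18*(-33) + 26*(-33)) = -1218 - (-504 - 728 - 594 - 858) = -1218 - 1*(-2684) = -1218 + 2684 = 1466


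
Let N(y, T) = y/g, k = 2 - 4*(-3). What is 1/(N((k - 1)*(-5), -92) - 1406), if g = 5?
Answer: -1/1419 ≈ -0.00070472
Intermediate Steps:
k = 14 (k = 2 + 12 = 14)
N(y, T) = y/5
1/(N((k - 1)*(-5), -92) - 1406) = 1/(((14 - 1)*(-5))/5 - 1406) = 1/((13*(-5))/5 - 1406) = 1/((⅕)*(-65) - 1406) = 1/(-13 - 1406) = 1/(-1419) = -1/1419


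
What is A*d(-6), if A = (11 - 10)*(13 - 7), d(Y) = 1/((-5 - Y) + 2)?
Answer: 2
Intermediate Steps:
d(Y) = 1/(-3 - Y)
A = 6 (A = 1*6 = 6)
A*d(-6) = 6*(-1/(3 - 6)) = 6*(-1/(-3)) = 6*(-1*(-⅓)) = 6*(⅓) = 2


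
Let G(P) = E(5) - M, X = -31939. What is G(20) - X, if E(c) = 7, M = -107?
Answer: 32053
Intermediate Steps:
G(P) = 114 (G(P) = 7 - 1*(-107) = 7 + 107 = 114)
G(20) - X = 114 - 1*(-31939) = 114 + 31939 = 32053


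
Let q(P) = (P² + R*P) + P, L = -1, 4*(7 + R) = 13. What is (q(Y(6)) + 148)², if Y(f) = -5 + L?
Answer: 160801/4 ≈ 40200.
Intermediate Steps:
R = -15/4 (R = -7 + (¼)*13 = -7 + 13/4 = -15/4 ≈ -3.7500)
Y(f) = -6 (Y(f) = -5 - 1 = -6)
q(P) = P² - 11*P/4 (q(P) = (P² - 15*P/4) + P = P² - 11*P/4)
(q(Y(6)) + 148)² = ((¼)*(-6)*(-11 + 4*(-6)) + 148)² = ((¼)*(-6)*(-11 - 24) + 148)² = ((¼)*(-6)*(-35) + 148)² = (105/2 + 148)² = (401/2)² = 160801/4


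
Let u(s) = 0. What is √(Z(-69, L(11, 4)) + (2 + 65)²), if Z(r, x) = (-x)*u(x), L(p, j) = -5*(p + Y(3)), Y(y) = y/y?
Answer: 67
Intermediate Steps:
Y(y) = 1
L(p, j) = -5 - 5*p (L(p, j) = -5*(p + 1) = -5*(1 + p) = -5 - 5*p)
Z(r, x) = 0 (Z(r, x) = -x*0 = 0)
√(Z(-69, L(11, 4)) + (2 + 65)²) = √(0 + (2 + 65)²) = √(0 + 67²) = √(0 + 4489) = √4489 = 67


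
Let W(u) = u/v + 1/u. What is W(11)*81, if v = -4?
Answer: -9477/44 ≈ -215.39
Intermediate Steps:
W(u) = 1/u - u/4 (W(u) = u/(-4) + 1/u = u*(-1/4) + 1/u = -u/4 + 1/u = 1/u - u/4)
W(11)*81 = (1/11 - 1/4*11)*81 = (1/11 - 11/4)*81 = -117/44*81 = -9477/44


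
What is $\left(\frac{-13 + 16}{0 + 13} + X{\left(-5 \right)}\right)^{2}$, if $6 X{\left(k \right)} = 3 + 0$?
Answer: $\frac{361}{676} \approx 0.53402$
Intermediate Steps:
$X{\left(k \right)} = \frac{1}{2}$ ($X{\left(k \right)} = \frac{3 + 0}{6} = \frac{1}{6} \cdot 3 = \frac{1}{2}$)
$\left(\frac{-13 + 16}{0 + 13} + X{\left(-5 \right)}\right)^{2} = \left(\frac{-13 + 16}{0 + 13} + \frac{1}{2}\right)^{2} = \left(\frac{3}{13} + \frac{1}{2}\right)^{2} = \left(\frac{19}{26}\right)^{2} = \frac{361}{676}$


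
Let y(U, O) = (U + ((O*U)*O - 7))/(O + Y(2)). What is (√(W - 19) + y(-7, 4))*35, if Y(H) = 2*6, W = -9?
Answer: -2205/8 + 70*I*√7 ≈ -275.63 + 185.2*I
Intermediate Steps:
Y(H) = 12
y(U, O) = (-7 + U + U*O²)/(12 + O) (y(U, O) = (U + ((O*U)*O - 7))/(O + 12) = (U + (U*O² - 7))/(12 + O) = (U + (-7 + U*O²))/(12 + O) = (-7 + U + U*O²)/(12 + O))
(√(W - 19) + y(-7, 4))*35 = (√(-9 - 19) + (-7 - 7 - 7*4²)/(12 + 4))*35 = (√(-28) + (-7 - 7 - 7*16)/16)*35 = (2*I*√7 + (-7 - 7 - 112)/16)*35 = (2*I*√7 + (1/16)*(-126))*35 = (2*I*√7 - 63/8)*35 = (-63/8 + 2*I*√7)*35 = -2205/8 + 70*I*√7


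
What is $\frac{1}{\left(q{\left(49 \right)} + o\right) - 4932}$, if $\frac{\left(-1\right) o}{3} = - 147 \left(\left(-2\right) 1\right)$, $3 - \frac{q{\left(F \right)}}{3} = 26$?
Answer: $- \frac{1}{5883} \approx -0.00016998$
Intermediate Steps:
$q{\left(F \right)} = -69$ ($q{\left(F \right)} = 9 - 78 = -69$)
$o = -882$ ($o = - 3 \left(- 147 \left(\left(-2\right) 1\right)\right) = - 3 \left(\left(-147\right) \left(-2\right)\right) = \left(-3\right) 294 = -882$)
$\frac{1}{\left(q{\left(49 \right)} + o\right) - 4932} = \frac{1}{\left(-69 - 882\right) - 4932} = \frac{1}{-951 - 4932} = \frac{1}{-5883} = - \frac{1}{5883}$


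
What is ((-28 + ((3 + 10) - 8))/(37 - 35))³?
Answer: -12167/8 ≈ -1520.9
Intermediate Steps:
((-28 + ((3 + 10) - 8))/(37 - 35))³ = ((-28 + (13 - 8))/2)³ = ((-28 + 5)*(½))³ = (-23*½)³ = (-23/2)³ = -12167/8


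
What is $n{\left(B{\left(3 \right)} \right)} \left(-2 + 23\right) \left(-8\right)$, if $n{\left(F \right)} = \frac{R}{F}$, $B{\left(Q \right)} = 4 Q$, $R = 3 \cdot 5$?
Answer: $-210$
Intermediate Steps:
$R = 15$
$n{\left(F \right)} = \frac{15}{F}$
$n{\left(B{\left(3 \right)} \right)} \left(-2 + 23\right) \left(-8\right) = \frac{15}{4 \cdot 3} \left(-2 + 23\right) \left(-8\right) = \frac{15}{12} \cdot 21 \left(-8\right) = 15 \cdot \frac{1}{12} \cdot 21 \left(-8\right) = \frac{5}{4} \cdot 21 \left(-8\right) = \frac{105}{4} \left(-8\right) = -210$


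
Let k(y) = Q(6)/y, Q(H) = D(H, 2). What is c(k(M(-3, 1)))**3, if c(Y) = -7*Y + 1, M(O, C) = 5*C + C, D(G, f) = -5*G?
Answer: 46656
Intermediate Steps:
Q(H) = -5*H
M(O, C) = 6*C
k(y) = -30/y (k(y) = (-5*6)/y = -30/y)
c(Y) = 1 - 7*Y
c(k(M(-3, 1)))**3 = (1 - (-210)/(6*1))**3 = (1 - (-210)/6)**3 = (1 - 7*(-5))**3 = (1 + 35)**3 = 36**3 = 46656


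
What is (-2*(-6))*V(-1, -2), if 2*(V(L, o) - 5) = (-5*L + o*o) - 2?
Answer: 102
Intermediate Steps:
V(L, o) = 4 + o²/2 - 5*L/2 (V(L, o) = 5 + ((-5*L + o*o) - 2)/2 = 5 + ((-5*L + o²) - 2)/2 = 5 + ((o² - 5*L) - 2)/2 = 5 + (-2 + o² - 5*L)/2 = 5 + (-1 + o²/2 - 5*L/2) = 4 + o²/2 - 5*L/2)
(-2*(-6))*V(-1, -2) = (-2*(-6))*(4 + (½)*(-2)² - 5/2*(-1)) = 12*(4 + (½)*4 + 5/2) = 12*(4 + 2 + 5/2) = 12*(17/2) = 102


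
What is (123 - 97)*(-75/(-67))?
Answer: 1950/67 ≈ 29.104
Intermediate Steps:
(123 - 97)*(-75/(-67)) = 26*(-75*(-1/67)) = 26*(75/67) = 1950/67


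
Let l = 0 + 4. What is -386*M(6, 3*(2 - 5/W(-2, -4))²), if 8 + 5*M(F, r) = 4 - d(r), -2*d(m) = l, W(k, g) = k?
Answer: 772/5 ≈ 154.40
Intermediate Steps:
l = 4
d(m) = -2 (d(m) = -½*4 = -2)
M(F, r) = -⅖ (M(F, r) = -8/5 + (4 - 1*(-2))/5 = -8/5 + (4 + 2)/5 = -8/5 + (⅕)*6 = -8/5 + 6/5 = -⅖)
-386*M(6, 3*(2 - 5/W(-2, -4))²) = -386*(-⅖) = 772/5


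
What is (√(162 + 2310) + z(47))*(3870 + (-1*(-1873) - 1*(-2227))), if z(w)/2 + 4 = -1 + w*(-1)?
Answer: -828880 + 15940*√618 ≈ -4.3262e+5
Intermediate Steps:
z(w) = -10 - 2*w (z(w) = -8 + 2*(-1 + w*(-1)) = -8 + 2*(-1 - w) = -8 + (-2 - 2*w) = -10 - 2*w)
(√(162 + 2310) + z(47))*(3870 + (-1*(-1873) - 1*(-2227))) = (√(162 + 2310) + (-10 - 2*47))*(3870 + (-1*(-1873) - 1*(-2227))) = (√2472 + (-10 - 94))*(3870 + (1873 + 2227)) = (2*√618 - 104)*(3870 + 4100) = (-104 + 2*√618)*7970 = -828880 + 15940*√618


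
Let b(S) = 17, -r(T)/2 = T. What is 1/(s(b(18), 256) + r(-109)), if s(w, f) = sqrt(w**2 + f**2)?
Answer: -218/18301 + 5*sqrt(2633)/18301 ≈ 0.0021072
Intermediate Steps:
r(T) = -2*T
s(w, f) = sqrt(f**2 + w**2)
1/(s(b(18), 256) + r(-109)) = 1/(sqrt(256**2 + 17**2) - 2*(-109)) = 1/(sqrt(65536 + 289) + 218) = 1/(sqrt(65825) + 218) = 1/(5*sqrt(2633) + 218) = 1/(218 + 5*sqrt(2633))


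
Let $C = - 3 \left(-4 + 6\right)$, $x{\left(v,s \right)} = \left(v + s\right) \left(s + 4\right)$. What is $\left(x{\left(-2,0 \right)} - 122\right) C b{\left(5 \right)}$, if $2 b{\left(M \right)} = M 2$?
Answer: $3900$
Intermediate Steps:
$b{\left(M \right)} = M$ ($b{\left(M \right)} = \frac{M 2}{2} = \frac{2 M}{2} = M$)
$x{\left(v,s \right)} = \left(4 + s\right) \left(s + v\right)$ ($x{\left(v,s \right)} = \left(s + v\right) \left(4 + s\right) = \left(4 + s\right) \left(s + v\right)$)
$C = -6$ ($C = \left(-3\right) 2 = -6$)
$\left(x{\left(-2,0 \right)} - 122\right) C b{\left(5 \right)} = \left(\left(0^{2} + 4 \cdot 0 + 4 \left(-2\right) + 0 \left(-2\right)\right) - 122\right) \left(\left(-6\right) 5\right) = \left(\left(0 + 0 - 8 + 0\right) - 122\right) \left(-30\right) = \left(-8 - 122\right) \left(-30\right) = \left(-130\right) \left(-30\right) = 3900$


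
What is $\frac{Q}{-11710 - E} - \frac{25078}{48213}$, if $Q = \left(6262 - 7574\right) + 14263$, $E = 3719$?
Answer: $- \frac{337111675}{247959459} \approx -1.3595$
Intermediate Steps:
$Q = 12951$ ($Q = -1312 + 14263 = 12951$)
$\frac{Q}{-11710 - E} - \frac{25078}{48213} = \frac{12951}{-11710 - 3719} - \frac{25078}{48213} = \frac{12951}{-15429} - \frac{25078}{48213} = 12951 \left(- \frac{1}{15429}\right) - \frac{25078}{48213} = - \frac{4317}{5143} - \frac{25078}{48213} = - \frac{337111675}{247959459}$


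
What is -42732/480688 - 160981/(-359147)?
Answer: 15508641331/43159413284 ≈ 0.35933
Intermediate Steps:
-42732/480688 - 160981/(-359147) = -42732*1/480688 - 160981*(-1/359147) = -10683/120172 + 160981/359147 = 15508641331/43159413284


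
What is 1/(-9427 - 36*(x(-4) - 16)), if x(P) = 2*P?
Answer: -1/8563 ≈ -0.00011678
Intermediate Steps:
1/(-9427 - 36*(x(-4) - 16)) = 1/(-9427 - 36*(2*(-4) - 16)) = 1/(-9427 - 36*(-8 - 16)) = 1/(-9427 - 36*(-24)) = 1/(-9427 + 864) = 1/(-8563) = -1/8563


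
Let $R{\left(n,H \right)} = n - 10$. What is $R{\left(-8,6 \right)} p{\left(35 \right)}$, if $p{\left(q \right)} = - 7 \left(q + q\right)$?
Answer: $8820$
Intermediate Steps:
$R{\left(n,H \right)} = -10 + n$
$p{\left(q \right)} = - 14 q$ ($p{\left(q \right)} = - 7 \cdot 2 q = - 14 q$)
$R{\left(-8,6 \right)} p{\left(35 \right)} = \left(-10 - 8\right) \left(\left(-14\right) 35\right) = \left(-18\right) \left(-490\right) = 8820$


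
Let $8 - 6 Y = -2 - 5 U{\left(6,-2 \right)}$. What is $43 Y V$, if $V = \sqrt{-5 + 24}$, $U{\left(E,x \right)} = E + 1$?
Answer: $\frac{645 \sqrt{19}}{2} \approx 1405.7$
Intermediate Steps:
$U{\left(E,x \right)} = 1 + E$
$V = \sqrt{19} \approx 4.3589$
$Y = \frac{15}{2}$ ($Y = \frac{4}{3} - \frac{-2 - 5 \left(1 + 6\right)}{6} = \frac{4}{3} - \frac{-2 - 35}{6} = \frac{4}{3} - - \frac{37}{6} = \frac{4}{3} + \frac{37}{6} = \frac{15}{2} \approx 7.5$)
$43 Y V = 43 \cdot \frac{15}{2} \sqrt{19} = \frac{645 \sqrt{19}}{2}$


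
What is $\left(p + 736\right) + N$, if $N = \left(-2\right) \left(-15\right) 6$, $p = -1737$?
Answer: $-821$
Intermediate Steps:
$N = 180$ ($N = 30 \cdot 6 = 180$)
$\left(p + 736\right) + N = \left(-1737 + 736\right) + 180 = -1001 + 180 = -821$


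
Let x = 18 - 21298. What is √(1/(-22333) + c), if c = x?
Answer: I*√10613674300253/22333 ≈ 145.88*I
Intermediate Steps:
x = -21280
c = -21280
√(1/(-22333) + c) = √(1/(-22333) - 21280) = √(-1/22333 - 21280) = √(-475246241/22333) = I*√10613674300253/22333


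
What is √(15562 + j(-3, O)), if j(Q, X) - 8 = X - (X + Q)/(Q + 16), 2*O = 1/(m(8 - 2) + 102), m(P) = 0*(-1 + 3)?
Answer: √4499798/17 ≈ 124.78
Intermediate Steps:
m(P) = 0 (m(P) = 0*2 = 0)
O = 1/204 (O = 1/(2*(0 + 102)) = (½)/102 = (½)*(1/102) = 1/204 ≈ 0.0049020)
j(Q, X) = 8 + X - (Q + X)/(16 + Q) (j(Q, X) = 8 + (X - (X + Q)/(Q + 16)) = 8 + (X - (Q + X)/(16 + Q)) = 8 + X - (Q + X)/(16 + Q))
√(15562 + j(-3, O)) = √(15562 + (128 + 7*(-3) + 15*(1/204) - 3*1/204)/(16 - 3)) = √(15562 + (128 - 21 + 5/68 - 1/68)/13) = √(15562 + (1/13)*(1820/17)) = √(15562 + 140/17) = √(264694/17) = √4499798/17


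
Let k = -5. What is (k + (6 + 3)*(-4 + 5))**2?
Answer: 16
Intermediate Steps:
(k + (6 + 3)*(-4 + 5))**2 = (-5 + (6 + 3)*(-4 + 5))**2 = (-5 + 9*1)**2 = (-5 + 9)**2 = 4**2 = 16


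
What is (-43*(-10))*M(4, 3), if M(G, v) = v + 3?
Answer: 2580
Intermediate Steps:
M(G, v) = 3 + v
(-43*(-10))*M(4, 3) = (-43*(-10))*(3 + 3) = 430*6 = 2580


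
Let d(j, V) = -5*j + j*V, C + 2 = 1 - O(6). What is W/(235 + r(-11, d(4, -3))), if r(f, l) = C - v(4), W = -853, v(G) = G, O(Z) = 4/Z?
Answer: -2559/688 ≈ -3.7195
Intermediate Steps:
C = -5/3 (C = -2 + (1 - 4/6) = -2 + (1 - 1*⅔) = -2 + (1 - ⅔) = -2 + ⅓ = -5/3 ≈ -1.6667)
d(j, V) = -5*j + V*j
r(f, l) = -17/3 (r(f, l) = -5/3 - 1*4 = -5/3 - 4 = -17/3)
W/(235 + r(-11, d(4, -3))) = -853/(235 - 17/3) = -853/688/3 = -853*3/688 = -2559/688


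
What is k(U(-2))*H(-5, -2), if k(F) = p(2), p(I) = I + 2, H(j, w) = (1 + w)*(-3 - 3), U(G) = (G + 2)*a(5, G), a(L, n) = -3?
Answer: 24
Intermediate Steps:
U(G) = -6 - 3*G (U(G) = (G + 2)*(-3) = (2 + G)*(-3) = -6 - 3*G)
H(j, w) = -6 - 6*w (H(j, w) = (1 + w)*(-6) = -6 - 6*w)
p(I) = 2 + I
k(F) = 4 (k(F) = 2 + 2 = 4)
k(U(-2))*H(-5, -2) = 4*(-6 - 6*(-2)) = 4*(-6 + 12) = 4*6 = 24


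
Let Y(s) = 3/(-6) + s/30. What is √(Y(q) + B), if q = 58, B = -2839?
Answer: I*√2553810/30 ≈ 53.269*I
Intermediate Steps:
Y(s) = -½ + s/30 (Y(s) = 3*(-⅙) + s*(1/30) = -½ + s/30)
√(Y(q) + B) = √((-½ + (1/30)*58) - 2839) = √((-½ + 29/15) - 2839) = √(43/30 - 2839) = √(-85127/30) = I*√2553810/30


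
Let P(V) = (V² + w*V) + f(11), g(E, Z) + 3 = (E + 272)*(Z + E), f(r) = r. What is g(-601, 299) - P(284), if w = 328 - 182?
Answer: -22776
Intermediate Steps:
w = 146
g(E, Z) = -3 + (272 + E)*(E + Z) (g(E, Z) = -3 + (E + 272)*(Z + E) = -3 + (272 + E)*(E + Z))
P(V) = 11 + V² + 146*V (P(V) = (V² + 146*V) + 11 = 11 + V² + 146*V)
g(-601, 299) - P(284) = (-3 + (-601)² + 272*(-601) + 272*299 - 601*299) - (11 + 284² + 146*284) = (-3 + 361201 - 163472 + 81328 - 179699) - (11 + 80656 + 41464) = 99355 - 1*122131 = 99355 - 122131 = -22776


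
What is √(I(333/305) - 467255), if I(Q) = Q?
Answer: I*√43466294810/305 ≈ 683.56*I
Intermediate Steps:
√(I(333/305) - 467255) = √(333/305 - 467255) = √(-142512442/305) = I*√43466294810/305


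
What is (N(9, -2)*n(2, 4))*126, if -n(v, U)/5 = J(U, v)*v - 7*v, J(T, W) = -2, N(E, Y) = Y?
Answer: -22680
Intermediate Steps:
n(v, U) = 45*v (n(v, U) = -5*(-2*v - 7*v) = -(-45)*v = 45*v)
(N(9, -2)*n(2, 4))*126 = -90*2*126 = -2*90*126 = -180*126 = -22680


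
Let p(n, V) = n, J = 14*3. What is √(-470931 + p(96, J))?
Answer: 3*I*√52315 ≈ 686.17*I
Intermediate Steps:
J = 42
√(-470931 + p(96, J)) = √(-470931 + 96) = √(-470835) = 3*I*√52315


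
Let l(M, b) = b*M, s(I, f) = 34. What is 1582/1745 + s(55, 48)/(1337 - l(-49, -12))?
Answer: 1244248/1307005 ≈ 0.95198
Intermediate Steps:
l(M, b) = M*b
1582/1745 + s(55, 48)/(1337 - l(-49, -12)) = 1582/1745 + 34/(1337 - (-49)*(-12)) = 1582*(1/1745) + 34/(1337 - 1*588) = 1582/1745 + 34/(1337 - 588) = 1582/1745 + 34/749 = 1244248/1307005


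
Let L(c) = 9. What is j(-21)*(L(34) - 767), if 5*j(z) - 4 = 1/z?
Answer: -62914/105 ≈ -599.18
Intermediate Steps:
j(z) = ⅘ + 1/(5*z)
j(-21)*(L(34) - 767) = ((⅕)*(1 + 4*(-21))/(-21))*(9 - 767) = ((⅕)*(-1/21)*(1 - 84))*(-758) = ((⅕)*(-1/21)*(-83))*(-758) = (83/105)*(-758) = -62914/105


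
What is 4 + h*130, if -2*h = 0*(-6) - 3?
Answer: 199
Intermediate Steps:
h = 3/2 (h = -(0*(-6) - 3)/2 = -(0 - 3)/2 = -1/2*(-3) = 3/2 ≈ 1.5000)
4 + h*130 = 4 + (3/2)*130 = 4 + 195 = 199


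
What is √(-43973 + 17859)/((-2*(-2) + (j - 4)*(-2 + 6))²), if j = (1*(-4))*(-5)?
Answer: I*√26114/4624 ≈ 0.034948*I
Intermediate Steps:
j = 20 (j = -4*(-5) = 20)
√(-43973 + 17859)/((-2*(-2) + (j - 4)*(-2 + 6))²) = √(-43973 + 17859)/((-2*(-2) + (20 - 4)*(-2 + 6))²) = √(-26114)/((4 + 16*4)²) = (I*√26114)/((4 + 64)²) = (I*√26114)/(68²) = (I*√26114)/4624 = (I*√26114)*(1/4624) = I*√26114/4624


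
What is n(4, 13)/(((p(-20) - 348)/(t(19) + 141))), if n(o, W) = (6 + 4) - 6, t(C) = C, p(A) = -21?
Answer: -640/369 ≈ -1.7344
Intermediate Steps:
n(o, W) = 4 (n(o, W) = 10 - 6 = 4)
n(4, 13)/(((p(-20) - 348)/(t(19) + 141))) = 4/(((-21 - 348)/(19 + 141))) = 4/((-369/160)) = 4/((-369*1/160)) = 4/(-369/160) = 4*(-160/369) = -640/369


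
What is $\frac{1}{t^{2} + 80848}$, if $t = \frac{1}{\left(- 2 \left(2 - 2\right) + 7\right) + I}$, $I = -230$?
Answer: $\frac{49729}{4020490193} \approx 1.2369 \cdot 10^{-5}$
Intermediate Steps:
$t = - \frac{1}{223}$ ($t = \frac{1}{\left(- 2 \left(2 - 2\right) + 7\right) - 230} = \frac{1}{\left(\left(-2\right) 0 + 7\right) - 230} = \frac{1}{\left(0 + 7\right) - 230} = \frac{1}{7 - 230} = \frac{1}{-223} = - \frac{1}{223} \approx -0.0044843$)
$\frac{1}{t^{2} + 80848} = \frac{1}{\left(- \frac{1}{223}\right)^{2} + 80848} = \frac{1}{\frac{1}{49729} + 80848} = \frac{1}{\frac{4020490193}{49729}} = \frac{49729}{4020490193}$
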